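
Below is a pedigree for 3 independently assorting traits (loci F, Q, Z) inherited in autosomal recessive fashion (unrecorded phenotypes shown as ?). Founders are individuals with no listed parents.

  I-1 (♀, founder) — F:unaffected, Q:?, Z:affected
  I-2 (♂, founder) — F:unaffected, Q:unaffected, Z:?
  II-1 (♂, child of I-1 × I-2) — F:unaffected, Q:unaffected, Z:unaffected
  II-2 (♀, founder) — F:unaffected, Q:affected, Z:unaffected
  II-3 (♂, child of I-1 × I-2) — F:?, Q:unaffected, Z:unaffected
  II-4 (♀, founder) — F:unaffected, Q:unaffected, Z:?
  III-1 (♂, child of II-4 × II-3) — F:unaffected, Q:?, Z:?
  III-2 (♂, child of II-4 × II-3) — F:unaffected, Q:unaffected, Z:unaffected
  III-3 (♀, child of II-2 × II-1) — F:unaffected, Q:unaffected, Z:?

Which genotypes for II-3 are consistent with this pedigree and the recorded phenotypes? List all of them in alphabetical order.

II-3 ∈ {FF QQ Zz, FF Qq Zz, Ff QQ Zz, Ff Qq Zz, ff QQ Zz, ff Qq Zz}

F/I-1 un ·: FF|Ff
F/I-2 un ·: FF|Ff
F/II-1 un I-1×I-2: FF|Ff
F/II-2 un ·: FF|Ff
F/II-3 ? I-1×I-2: FF|Ff|ff
F/II-4 un ·: FF|Ff
F/III-1 un II-4×II-3: FF|Ff
F/III-2 un II-4×II-3: FF|Ff
F/III-3 un II-2×II-1: FF|Ff
⇒ F over [I-1,I-2,II-1,II-2,II-3,II-4,III-1,III-2,III-3]: 302 consistent
Q/I-1 ? ·: QQ|Qq|qq
Q/I-2 un ·: QQ|Qq
Q/II-1 un I-1×I-2: QQ|Qq
Q/II-2 aff ·: qq
Q/II-3 un I-1×I-2: QQ|Qq
Q/II-4 un ·: QQ|Qq
Q/III-1 ? II-4×II-3: QQ|Qq|qq
Q/III-2 un II-4×II-3: QQ|Qq
Q/III-3 un II-2×II-1: Qq
⇒ Q over [I-1,I-2,II-1,II-2,II-3,II-4,III-1,III-2,III-3]: 115 consistent
Z/I-1 aff ·: zz
Z/I-2 ? ·: ZZ|Zz
Z/II-1 un I-1×I-2: Zz
Z/II-2 un ·: ZZ|Zz
Z/II-3 un I-1×I-2: Zz
Z/II-4 ? ·: ZZ|Zz|zz
Z/III-1 ? II-4×II-3: ZZ|Zz|zz
Z/III-2 un II-4×II-3: ZZ|Zz
Z/III-3 ? II-2×II-1: ZZ|Zz|zz
⇒ Z over [I-1,I-2,II-1,II-2,II-3,II-4,III-1,III-2,III-3]: 120 consistent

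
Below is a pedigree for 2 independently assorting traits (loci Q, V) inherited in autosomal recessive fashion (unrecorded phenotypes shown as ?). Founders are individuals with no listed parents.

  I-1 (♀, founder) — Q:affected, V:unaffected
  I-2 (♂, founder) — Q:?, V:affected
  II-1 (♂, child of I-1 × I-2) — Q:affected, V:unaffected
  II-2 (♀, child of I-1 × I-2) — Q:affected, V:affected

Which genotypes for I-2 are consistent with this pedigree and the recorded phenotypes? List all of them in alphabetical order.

Q/I-1 aff ·: qq
Q/I-2 ? ·: Qq|qq
Q/II-1 aff I-1×I-2: qq
Q/II-2 aff I-1×I-2: qq
⇒ Q over [I-1,I-2,II-1,II-2]: 2 consistent
V/I-1 un ·: Vv
V/I-2 aff ·: vv
V/II-1 un I-1×I-2: Vv
V/II-2 aff I-1×I-2: vv
⇒ V over [I-1,I-2,II-1,II-2]: 1 consistent

I-2 ∈ {Qq vv, qq vv}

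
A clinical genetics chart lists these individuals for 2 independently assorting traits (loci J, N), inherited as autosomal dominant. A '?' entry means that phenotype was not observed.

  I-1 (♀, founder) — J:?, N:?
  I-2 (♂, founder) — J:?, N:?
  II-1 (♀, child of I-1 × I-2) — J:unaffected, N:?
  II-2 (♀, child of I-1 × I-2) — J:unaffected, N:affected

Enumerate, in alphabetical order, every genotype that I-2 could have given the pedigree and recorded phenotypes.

J/I-1 ? ·: jj|Jj
J/I-2 ? ·: jj|Jj
J/II-1 un I-1×I-2: jj
J/II-2 un I-1×I-2: jj
⇒ J over [I-1,I-2,II-1,II-2]: 4 consistent
N/I-1 ? ·: nn|Nn|NN
N/I-2 ? ·: nn|Nn|NN
N/II-1 ? I-1×I-2: nn|Nn|NN
N/II-2 aff I-1×I-2: Nn|NN
⇒ N over [I-1,I-2,II-1,II-2]: 21 consistent

I-2 ∈ {Jj NN, Jj Nn, Jj nn, jj NN, jj Nn, jj nn}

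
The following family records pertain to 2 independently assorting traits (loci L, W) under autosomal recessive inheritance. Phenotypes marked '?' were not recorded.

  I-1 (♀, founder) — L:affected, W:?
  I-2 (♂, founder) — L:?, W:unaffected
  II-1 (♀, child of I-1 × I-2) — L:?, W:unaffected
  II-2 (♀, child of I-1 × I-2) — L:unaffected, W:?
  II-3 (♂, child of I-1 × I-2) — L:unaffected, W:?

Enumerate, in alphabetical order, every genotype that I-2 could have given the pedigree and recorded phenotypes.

I-2 ∈ {LL WW, LL Ww, Ll WW, Ll Ww}

L/I-1 aff ·: ll
L/I-2 ? ·: LL|Ll
L/II-1 ? I-1×I-2: Ll|ll
L/II-2 un I-1×I-2: Ll
L/II-3 un I-1×I-2: Ll
⇒ L over [I-1,I-2,II-1,II-2,II-3]: 3 consistent
W/I-1 ? ·: WW|Ww|ww
W/I-2 un ·: WW|Ww
W/II-1 un I-1×I-2: WW|Ww
W/II-2 ? I-1×I-2: WW|Ww|ww
W/II-3 ? I-1×I-2: WW|Ww|ww
⇒ W over [I-1,I-2,II-1,II-2,II-3]: 40 consistent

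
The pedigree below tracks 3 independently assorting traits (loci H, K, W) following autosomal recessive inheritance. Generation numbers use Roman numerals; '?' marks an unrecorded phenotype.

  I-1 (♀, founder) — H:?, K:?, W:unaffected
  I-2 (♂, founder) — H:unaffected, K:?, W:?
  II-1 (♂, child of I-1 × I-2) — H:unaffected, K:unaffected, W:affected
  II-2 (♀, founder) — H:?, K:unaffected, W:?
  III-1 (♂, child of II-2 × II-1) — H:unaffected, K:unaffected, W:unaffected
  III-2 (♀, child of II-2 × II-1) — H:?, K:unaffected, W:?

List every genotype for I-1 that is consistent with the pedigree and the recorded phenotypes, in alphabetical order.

H/I-1 ? ·: HH|Hh|hh
H/I-2 un ·: HH|Hh
H/II-1 un I-1×I-2: HH|Hh
H/II-2 ? ·: HH|Hh|hh
H/III-1 un II-2×II-1: HH|Hh
H/III-2 ? II-2×II-1: HH|Hh|hh
⇒ H over [I-1,I-2,II-1,II-2,III-1,III-2]: 84 consistent
K/I-1 ? ·: KK|Kk|kk
K/I-2 ? ·: KK|Kk|kk
K/II-1 un I-1×I-2: KK|Kk
K/II-2 un ·: KK|Kk
K/III-1 un II-2×II-1: KK|Kk
K/III-2 un II-2×II-1: KK|Kk
⇒ K over [I-1,I-2,II-1,II-2,III-1,III-2]: 76 consistent
W/I-1 un ·: Ww
W/I-2 ? ·: Ww|ww
W/II-1 aff I-1×I-2: ww
W/II-2 ? ·: WW|Ww
W/III-1 un II-2×II-1: Ww
W/III-2 ? II-2×II-1: Ww|ww
⇒ W over [I-1,I-2,II-1,II-2,III-1,III-2]: 6 consistent

I-1 ∈ {HH KK Ww, HH Kk Ww, HH kk Ww, Hh KK Ww, Hh Kk Ww, Hh kk Ww, hh KK Ww, hh Kk Ww, hh kk Ww}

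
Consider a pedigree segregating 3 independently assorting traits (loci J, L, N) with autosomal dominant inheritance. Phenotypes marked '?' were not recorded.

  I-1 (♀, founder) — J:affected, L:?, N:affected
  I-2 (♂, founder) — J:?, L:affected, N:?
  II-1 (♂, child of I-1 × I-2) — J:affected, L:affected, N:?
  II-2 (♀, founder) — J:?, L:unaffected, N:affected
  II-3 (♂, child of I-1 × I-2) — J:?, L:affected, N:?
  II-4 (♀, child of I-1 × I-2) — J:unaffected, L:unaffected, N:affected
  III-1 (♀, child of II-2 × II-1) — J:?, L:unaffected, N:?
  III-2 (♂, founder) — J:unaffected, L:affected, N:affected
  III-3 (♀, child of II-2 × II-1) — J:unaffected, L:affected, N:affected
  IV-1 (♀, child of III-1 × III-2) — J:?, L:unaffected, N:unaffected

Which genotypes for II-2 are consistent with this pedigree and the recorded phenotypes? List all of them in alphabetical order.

II-2 ∈ {Jj ll NN, Jj ll Nn, jj ll NN, jj ll Nn}

J/I-1 aff ·: Jj
J/I-2 ? ·: jj|Jj
J/II-1 aff I-1×I-2: Jj
J/II-2 ? ·: jj|Jj
J/II-3 ? I-1×I-2: jj|Jj|JJ
J/II-4 un I-1×I-2: jj
J/III-1 ? II-2×II-1: jj|Jj|JJ
J/III-2 un ·: jj
J/III-3 un II-2×II-1: jj
J/IV-1 ? III-1×III-2: jj|Jj
⇒ J over [I-1,I-2,II-1,II-2,II-3,II-4,III-1,III-2,III-3,IV-1]: 35 consistent
L/I-1 ? ·: ll|Ll
L/I-2 aff ·: Ll
L/II-1 aff I-1×I-2: Ll
L/II-2 un ·: ll
L/II-3 aff I-1×I-2: Ll|LL
L/II-4 un I-1×I-2: ll
L/III-1 un II-2×II-1: ll
L/III-2 aff ·: Ll
L/III-3 aff II-2×II-1: Ll
L/IV-1 un III-1×III-2: ll
⇒ L over [I-1,I-2,II-1,II-2,II-3,II-4,III-1,III-2,III-3,IV-1]: 3 consistent
N/I-1 aff ·: Nn|NN
N/I-2 ? ·: nn|Nn|NN
N/II-1 ? I-1×I-2: nn|Nn|NN
N/II-2 aff ·: Nn|NN
N/II-3 ? I-1×I-2: nn|Nn|NN
N/II-4 aff I-1×I-2: Nn|NN
N/III-1 ? II-2×II-1: nn|Nn
N/III-2 aff ·: Nn
N/III-3 aff II-2×II-1: Nn|NN
N/IV-1 un III-1×III-2: nn
⇒ N over [I-1,I-2,II-1,II-2,II-3,II-4,III-1,III-2,III-3,IV-1]: 156 consistent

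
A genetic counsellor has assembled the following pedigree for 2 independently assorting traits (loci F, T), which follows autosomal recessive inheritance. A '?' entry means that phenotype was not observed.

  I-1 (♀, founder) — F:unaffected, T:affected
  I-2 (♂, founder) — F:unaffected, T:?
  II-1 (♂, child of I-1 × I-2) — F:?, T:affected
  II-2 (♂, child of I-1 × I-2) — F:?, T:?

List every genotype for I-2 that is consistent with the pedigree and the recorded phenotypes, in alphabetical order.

I-2 ∈ {FF Tt, FF tt, Ff Tt, Ff tt}

F/I-1 un ·: FF|Ff
F/I-2 un ·: FF|Ff
F/II-1 ? I-1×I-2: FF|Ff|ff
F/II-2 ? I-1×I-2: FF|Ff|ff
⇒ F over [I-1,I-2,II-1,II-2]: 18 consistent
T/I-1 aff ·: tt
T/I-2 ? ·: Tt|tt
T/II-1 aff I-1×I-2: tt
T/II-2 ? I-1×I-2: Tt|tt
⇒ T over [I-1,I-2,II-1,II-2]: 3 consistent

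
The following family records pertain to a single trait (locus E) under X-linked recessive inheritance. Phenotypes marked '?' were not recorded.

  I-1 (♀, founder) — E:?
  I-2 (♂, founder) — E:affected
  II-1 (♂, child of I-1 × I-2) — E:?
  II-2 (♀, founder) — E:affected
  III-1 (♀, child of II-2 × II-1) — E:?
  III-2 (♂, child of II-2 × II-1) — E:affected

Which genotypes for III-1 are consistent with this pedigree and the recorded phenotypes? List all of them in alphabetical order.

III-1 ∈ {X^EX^e, X^eX^e}

E/I-1 ? ·: X^EX^E|X^EX^e|X^eX^e
E/I-2 aff ·: X^eY
E/II-1 ? I-1×I-2: X^EY|X^eY
E/II-2 aff ·: X^eX^e
E/III-1 ? II-2×II-1: X^EX^e|X^eX^e
E/III-2 aff II-2×II-1: X^eY
⇒ E over [I-1,I-2,II-1,II-2,III-1,III-2]: 4 consistent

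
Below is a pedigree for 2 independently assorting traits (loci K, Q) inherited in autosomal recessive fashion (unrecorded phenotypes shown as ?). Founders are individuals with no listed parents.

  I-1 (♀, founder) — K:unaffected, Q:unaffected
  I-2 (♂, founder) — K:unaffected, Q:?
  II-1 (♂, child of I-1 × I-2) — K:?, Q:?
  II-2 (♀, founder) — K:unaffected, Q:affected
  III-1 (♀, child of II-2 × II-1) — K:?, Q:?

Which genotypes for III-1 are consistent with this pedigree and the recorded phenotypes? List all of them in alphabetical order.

III-1 ∈ {KK Qq, KK qq, Kk Qq, Kk qq, kk Qq, kk qq}

K/I-1 un ·: KK|Kk
K/I-2 un ·: KK|Kk
K/II-1 ? I-1×I-2: KK|Kk|kk
K/II-2 un ·: KK|Kk
K/III-1 ? II-2×II-1: KK|Kk|kk
⇒ K over [I-1,I-2,II-1,II-2,III-1]: 30 consistent
Q/I-1 un ·: QQ|Qq
Q/I-2 ? ·: QQ|Qq|qq
Q/II-1 ? I-1×I-2: QQ|Qq|qq
Q/II-2 aff ·: qq
Q/III-1 ? II-2×II-1: Qq|qq
⇒ Q over [I-1,I-2,II-1,II-2,III-1]: 16 consistent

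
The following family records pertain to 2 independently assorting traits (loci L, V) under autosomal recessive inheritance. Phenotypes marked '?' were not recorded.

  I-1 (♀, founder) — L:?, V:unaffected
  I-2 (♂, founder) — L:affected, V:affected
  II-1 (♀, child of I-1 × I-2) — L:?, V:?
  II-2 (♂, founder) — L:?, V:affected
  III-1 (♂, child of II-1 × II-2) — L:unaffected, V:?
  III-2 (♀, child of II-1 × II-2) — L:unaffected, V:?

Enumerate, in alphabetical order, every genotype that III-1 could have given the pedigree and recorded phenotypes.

III-1 ∈ {LL Vv, LL vv, Ll Vv, Ll vv}

L/I-1 ? ·: LL|Ll|ll
L/I-2 aff ·: ll
L/II-1 ? I-1×I-2: Ll|ll
L/II-2 ? ·: LL|Ll|ll
L/III-1 un II-1×II-2: LL|Ll
L/III-2 un II-1×II-2: LL|Ll
⇒ L over [I-1,I-2,II-1,II-2,III-1,III-2]: 22 consistent
V/I-1 un ·: VV|Vv
V/I-2 aff ·: vv
V/II-1 ? I-1×I-2: Vv|vv
V/II-2 aff ·: vv
V/III-1 ? II-1×II-2: Vv|vv
V/III-2 ? II-1×II-2: Vv|vv
⇒ V over [I-1,I-2,II-1,II-2,III-1,III-2]: 9 consistent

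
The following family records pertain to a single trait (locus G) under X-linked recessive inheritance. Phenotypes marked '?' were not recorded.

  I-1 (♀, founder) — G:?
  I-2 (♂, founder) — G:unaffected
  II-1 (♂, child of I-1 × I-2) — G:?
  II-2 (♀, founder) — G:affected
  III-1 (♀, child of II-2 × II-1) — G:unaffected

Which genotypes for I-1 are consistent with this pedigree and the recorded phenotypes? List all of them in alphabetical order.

G/I-1 ? ·: X^GX^G|X^GX^g
G/I-2 un ·: X^GY
G/II-1 ? I-1×I-2: X^GY
G/II-2 aff ·: X^gX^g
G/III-1 un II-2×II-1: X^GX^g
⇒ G over [I-1,I-2,II-1,II-2,III-1]: 2 consistent

I-1 ∈ {X^GX^G, X^GX^g}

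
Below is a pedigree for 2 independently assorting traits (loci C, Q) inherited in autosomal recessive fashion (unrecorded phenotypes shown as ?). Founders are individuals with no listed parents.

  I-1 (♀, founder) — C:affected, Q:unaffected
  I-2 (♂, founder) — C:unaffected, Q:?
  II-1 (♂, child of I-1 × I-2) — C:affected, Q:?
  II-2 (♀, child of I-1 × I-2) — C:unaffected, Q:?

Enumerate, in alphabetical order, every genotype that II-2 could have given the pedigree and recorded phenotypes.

II-2 ∈ {Cc QQ, Cc Qq, Cc qq}

C/I-1 aff ·: cc
C/I-2 un ·: Cc
C/II-1 aff I-1×I-2: cc
C/II-2 un I-1×I-2: Cc
⇒ C over [I-1,I-2,II-1,II-2]: 1 consistent
Q/I-1 un ·: QQ|Qq
Q/I-2 ? ·: QQ|Qq|qq
Q/II-1 ? I-1×I-2: QQ|Qq|qq
Q/II-2 ? I-1×I-2: QQ|Qq|qq
⇒ Q over [I-1,I-2,II-1,II-2]: 23 consistent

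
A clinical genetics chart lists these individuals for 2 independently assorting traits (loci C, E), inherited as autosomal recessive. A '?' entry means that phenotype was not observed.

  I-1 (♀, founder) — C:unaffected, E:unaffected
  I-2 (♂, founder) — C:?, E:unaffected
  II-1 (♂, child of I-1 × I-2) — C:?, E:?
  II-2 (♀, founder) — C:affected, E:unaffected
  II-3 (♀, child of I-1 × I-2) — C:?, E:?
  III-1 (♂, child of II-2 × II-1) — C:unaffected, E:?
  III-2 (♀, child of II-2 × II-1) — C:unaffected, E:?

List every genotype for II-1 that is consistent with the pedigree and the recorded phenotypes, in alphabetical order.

C/I-1 un ·: CC|Cc
C/I-2 ? ·: CC|Cc|cc
C/II-1 ? I-1×I-2: CC|Cc
C/II-2 aff ·: cc
C/II-3 ? I-1×I-2: CC|Cc|cc
C/III-1 un II-2×II-1: Cc
C/III-2 un II-2×II-1: Cc
⇒ C over [I-1,I-2,II-1,II-2,II-3,III-1,III-2]: 18 consistent
E/I-1 un ·: EE|Ee
E/I-2 un ·: EE|Ee
E/II-1 ? I-1×I-2: EE|Ee|ee
E/II-2 un ·: EE|Ee
E/II-3 ? I-1×I-2: EE|Ee|ee
E/III-1 ? II-2×II-1: EE|Ee|ee
E/III-2 ? II-2×II-1: EE|Ee|ee
⇒ E over [I-1,I-2,II-1,II-2,II-3,III-1,III-2]: 146 consistent

II-1 ∈ {CC EE, CC Ee, CC ee, Cc EE, Cc Ee, Cc ee}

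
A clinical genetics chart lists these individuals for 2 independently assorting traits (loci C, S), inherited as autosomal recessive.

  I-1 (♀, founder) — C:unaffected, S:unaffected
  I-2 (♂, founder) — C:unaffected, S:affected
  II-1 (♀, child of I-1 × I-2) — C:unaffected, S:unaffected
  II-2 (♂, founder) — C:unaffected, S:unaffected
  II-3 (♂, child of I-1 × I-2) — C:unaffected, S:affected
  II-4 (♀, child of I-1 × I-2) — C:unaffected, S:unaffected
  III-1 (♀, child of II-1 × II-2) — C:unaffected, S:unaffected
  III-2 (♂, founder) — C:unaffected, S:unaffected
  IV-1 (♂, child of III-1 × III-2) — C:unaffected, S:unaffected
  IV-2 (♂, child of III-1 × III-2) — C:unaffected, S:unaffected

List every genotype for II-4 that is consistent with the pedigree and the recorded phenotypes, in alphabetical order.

C/I-1 un ·: CC|Cc
C/I-2 un ·: CC|Cc
C/II-1 un I-1×I-2: CC|Cc
C/II-2 un ·: CC|Cc
C/II-3 un I-1×I-2: CC|Cc
C/II-4 un I-1×I-2: CC|Cc
C/III-1 un II-1×II-2: CC|Cc
C/III-2 un ·: CC|Cc
C/IV-1 un III-1×III-2: CC|Cc
C/IV-2 un III-1×III-2: CC|Cc
⇒ C over [I-1,I-2,II-1,II-2,II-3,II-4,III-1,III-2,IV-1,IV-2]: 546 consistent
S/I-1 un ·: Ss
S/I-2 aff ·: ss
S/II-1 un I-1×I-2: Ss
S/II-2 un ·: SS|Ss
S/II-3 aff I-1×I-2: ss
S/II-4 un I-1×I-2: Ss
S/III-1 un II-1×II-2: SS|Ss
S/III-2 un ·: SS|Ss
S/IV-1 un III-1×III-2: SS|Ss
S/IV-2 un III-1×III-2: SS|Ss
⇒ S over [I-1,I-2,II-1,II-2,II-3,II-4,III-1,III-2,IV-1,IV-2]: 26 consistent

II-4 ∈ {CC Ss, Cc Ss}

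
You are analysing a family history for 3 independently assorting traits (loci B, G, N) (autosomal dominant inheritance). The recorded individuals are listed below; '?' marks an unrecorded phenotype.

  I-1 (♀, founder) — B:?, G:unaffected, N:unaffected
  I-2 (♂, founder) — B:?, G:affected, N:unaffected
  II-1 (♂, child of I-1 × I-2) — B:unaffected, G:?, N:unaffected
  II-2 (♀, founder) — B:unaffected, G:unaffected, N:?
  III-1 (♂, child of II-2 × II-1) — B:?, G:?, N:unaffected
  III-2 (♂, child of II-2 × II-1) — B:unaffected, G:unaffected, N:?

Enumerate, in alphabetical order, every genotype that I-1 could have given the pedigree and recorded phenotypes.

I-1 ∈ {Bb gg nn, bb gg nn}

B/I-1 ? ·: bb|Bb
B/I-2 ? ·: bb|Bb
B/II-1 un I-1×I-2: bb
B/II-2 un ·: bb
B/III-1 ? II-2×II-1: bb
B/III-2 un II-2×II-1: bb
⇒ B over [I-1,I-2,II-1,II-2,III-1,III-2]: 4 consistent
G/I-1 un ·: gg
G/I-2 aff ·: Gg|GG
G/II-1 ? I-1×I-2: gg|Gg
G/II-2 un ·: gg
G/III-1 ? II-2×II-1: gg|Gg
G/III-2 un II-2×II-1: gg
⇒ G over [I-1,I-2,II-1,II-2,III-1,III-2]: 5 consistent
N/I-1 un ·: nn
N/I-2 un ·: nn
N/II-1 un I-1×I-2: nn
N/II-2 ? ·: nn|Nn
N/III-1 un II-2×II-1: nn
N/III-2 ? II-2×II-1: nn|Nn
⇒ N over [I-1,I-2,II-1,II-2,III-1,III-2]: 3 consistent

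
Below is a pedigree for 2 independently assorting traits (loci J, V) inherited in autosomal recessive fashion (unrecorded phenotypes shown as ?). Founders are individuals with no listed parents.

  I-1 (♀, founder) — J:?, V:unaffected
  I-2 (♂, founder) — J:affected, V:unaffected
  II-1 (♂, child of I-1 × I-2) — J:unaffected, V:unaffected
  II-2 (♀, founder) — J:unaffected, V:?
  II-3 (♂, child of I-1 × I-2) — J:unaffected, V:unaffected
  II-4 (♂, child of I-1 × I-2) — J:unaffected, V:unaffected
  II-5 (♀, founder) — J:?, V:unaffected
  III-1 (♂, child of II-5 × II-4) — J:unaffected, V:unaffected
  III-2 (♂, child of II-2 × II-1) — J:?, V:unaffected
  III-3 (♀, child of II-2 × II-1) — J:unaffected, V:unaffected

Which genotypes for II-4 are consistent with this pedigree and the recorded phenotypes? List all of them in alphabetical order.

II-4 ∈ {Jj VV, Jj Vv}

J/I-1 ? ·: JJ|Jj
J/I-2 aff ·: jj
J/II-1 un I-1×I-2: Jj
J/II-2 un ·: JJ|Jj
J/II-3 un I-1×I-2: Jj
J/II-4 un I-1×I-2: Jj
J/II-5 ? ·: JJ|Jj|jj
J/III-1 un II-5×II-4: JJ|Jj
J/III-2 ? II-2×II-1: JJ|Jj|jj
J/III-3 un II-2×II-1: JJ|Jj
⇒ J over [I-1,I-2,II-1,II-2,II-3,II-4,II-5,III-1,III-2,III-3]: 100 consistent
V/I-1 un ·: VV|Vv
V/I-2 un ·: VV|Vv
V/II-1 un I-1×I-2: VV|Vv
V/II-2 ? ·: VV|Vv|vv
V/II-3 un I-1×I-2: VV|Vv
V/II-4 un I-1×I-2: VV|Vv
V/II-5 un ·: VV|Vv
V/III-1 un II-5×II-4: VV|Vv
V/III-2 un II-2×II-1: VV|Vv
V/III-3 un II-2×II-1: VV|Vv
⇒ V over [I-1,I-2,II-1,II-2,II-3,II-4,II-5,III-1,III-2,III-3]: 648 consistent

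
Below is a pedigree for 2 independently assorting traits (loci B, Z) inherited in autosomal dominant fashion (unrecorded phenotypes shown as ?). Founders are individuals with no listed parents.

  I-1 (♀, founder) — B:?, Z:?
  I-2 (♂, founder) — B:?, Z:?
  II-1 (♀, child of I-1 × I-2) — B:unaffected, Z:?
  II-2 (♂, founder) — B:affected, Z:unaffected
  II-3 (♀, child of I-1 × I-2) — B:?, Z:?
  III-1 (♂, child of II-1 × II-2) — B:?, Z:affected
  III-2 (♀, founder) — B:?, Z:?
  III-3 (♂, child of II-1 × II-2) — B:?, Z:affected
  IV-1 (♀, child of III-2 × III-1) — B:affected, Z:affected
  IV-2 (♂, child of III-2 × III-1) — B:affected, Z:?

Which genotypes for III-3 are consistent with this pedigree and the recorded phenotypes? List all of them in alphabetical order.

III-3 ∈ {Bb Zz, bb Zz}

B/I-1 ? ·: bb|Bb
B/I-2 ? ·: bb|Bb
B/II-1 un I-1×I-2: bb
B/II-2 aff ·: Bb|BB
B/II-3 ? I-1×I-2: bb|Bb|BB
B/III-1 ? II-1×II-2: bb|Bb
B/III-2 ? ·: bb|Bb|BB
B/III-3 ? II-1×II-2: bb|Bb
B/IV-1 aff III-2×III-1: Bb|BB
B/IV-2 aff III-2×III-1: Bb|BB
⇒ B over [I-1,I-2,II-1,II-2,II-3,III-1,III-2,III-3,IV-1,IV-2]: 248 consistent
Z/I-1 ? ·: zz|Zz|ZZ
Z/I-2 ? ·: zz|Zz|ZZ
Z/II-1 ? I-1×I-2: Zz|ZZ
Z/II-2 un ·: zz
Z/II-3 ? I-1×I-2: zz|Zz|ZZ
Z/III-1 aff II-1×II-2: Zz
Z/III-2 ? ·: zz|Zz|ZZ
Z/III-3 aff II-1×II-2: Zz
Z/IV-1 aff III-2×III-1: Zz|ZZ
Z/IV-2 ? III-2×III-1: zz|Zz|ZZ
⇒ Z over [I-1,I-2,II-1,II-2,II-3,III-1,III-2,III-3,IV-1,IV-2]: 252 consistent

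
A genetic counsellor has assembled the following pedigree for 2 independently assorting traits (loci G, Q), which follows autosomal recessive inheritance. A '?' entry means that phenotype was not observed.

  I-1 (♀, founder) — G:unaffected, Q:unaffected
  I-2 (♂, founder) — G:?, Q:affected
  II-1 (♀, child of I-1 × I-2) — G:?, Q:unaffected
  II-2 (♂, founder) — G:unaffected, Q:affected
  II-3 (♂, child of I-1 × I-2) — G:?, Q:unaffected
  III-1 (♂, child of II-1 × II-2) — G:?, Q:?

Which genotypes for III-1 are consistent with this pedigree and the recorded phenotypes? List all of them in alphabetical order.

III-1 ∈ {GG Qq, GG qq, Gg Qq, Gg qq, gg Qq, gg qq}

G/I-1 un ·: GG|Gg
G/I-2 ? ·: GG|Gg|gg
G/II-1 ? I-1×I-2: GG|Gg|gg
G/II-2 un ·: GG|Gg
G/II-3 ? I-1×I-2: GG|Gg|gg
G/III-1 ? II-1×II-2: GG|Gg|gg
⇒ G over [I-1,I-2,II-1,II-2,II-3,III-1]: 89 consistent
Q/I-1 un ·: QQ|Qq
Q/I-2 aff ·: qq
Q/II-1 un I-1×I-2: Qq
Q/II-2 aff ·: qq
Q/II-3 un I-1×I-2: Qq
Q/III-1 ? II-1×II-2: Qq|qq
⇒ Q over [I-1,I-2,II-1,II-2,II-3,III-1]: 4 consistent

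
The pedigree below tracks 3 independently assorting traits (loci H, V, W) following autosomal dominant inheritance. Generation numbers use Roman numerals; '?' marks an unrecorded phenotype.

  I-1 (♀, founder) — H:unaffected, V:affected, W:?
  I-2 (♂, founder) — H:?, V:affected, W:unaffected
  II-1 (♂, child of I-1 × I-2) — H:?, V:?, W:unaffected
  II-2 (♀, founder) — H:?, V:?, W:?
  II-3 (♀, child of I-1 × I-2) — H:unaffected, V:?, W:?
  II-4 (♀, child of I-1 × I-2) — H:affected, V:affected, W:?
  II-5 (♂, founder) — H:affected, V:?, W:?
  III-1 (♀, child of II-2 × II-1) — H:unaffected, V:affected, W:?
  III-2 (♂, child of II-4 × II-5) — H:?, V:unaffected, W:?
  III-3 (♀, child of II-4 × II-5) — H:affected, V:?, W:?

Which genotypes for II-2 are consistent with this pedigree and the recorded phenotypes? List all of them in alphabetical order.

II-2 ∈ {Hh VV WW, Hh VV Ww, Hh VV ww, Hh Vv WW, Hh Vv Ww, Hh Vv ww, Hh vv WW, Hh vv Ww, Hh vv ww, hh VV WW, hh VV Ww, hh VV ww, hh Vv WW, hh Vv Ww, hh Vv ww, hh vv WW, hh vv Ww, hh vv ww}

H/I-1 un ·: hh
H/I-2 ? ·: Hh
H/II-1 ? I-1×I-2: hh|Hh
H/II-2 ? ·: hh|Hh
H/II-3 un I-1×I-2: hh
H/II-4 aff I-1×I-2: Hh
H/II-5 aff ·: Hh|HH
H/III-1 un II-2×II-1: hh
H/III-2 ? II-4×II-5: hh|Hh|HH
H/III-3 aff II-4×II-5: Hh|HH
⇒ H over [I-1,I-2,II-1,II-2,II-3,II-4,II-5,III-1,III-2,III-3]: 40 consistent
V/I-1 aff ·: Vv|VV
V/I-2 aff ·: Vv|VV
V/II-1 ? I-1×I-2: vv|Vv|VV
V/II-2 ? ·: vv|Vv|VV
V/II-3 ? I-1×I-2: vv|Vv|VV
V/II-4 aff I-1×I-2: Vv
V/II-5 ? ·: vv|Vv
V/III-1 aff II-2×II-1: Vv|VV
V/III-2 un II-4×II-5: vv
V/III-3 ? II-4×II-5: vv|Vv|VV
⇒ V over [I-1,I-2,II-1,II-2,II-3,II-4,II-5,III-1,III-2,III-3]: 345 consistent
W/I-1 ? ·: ww|Ww
W/I-2 un ·: ww
W/II-1 un I-1×I-2: ww
W/II-2 ? ·: ww|Ww|WW
W/II-3 ? I-1×I-2: ww|Ww
W/II-4 ? I-1×I-2: ww|Ww
W/II-5 ? ·: ww|Ww|WW
W/III-1 ? II-2×II-1: ww|Ww
W/III-2 ? II-4×II-5: ww|Ww|WW
W/III-3 ? II-4×II-5: ww|Ww|WW
⇒ W over [I-1,I-2,II-1,II-2,II-3,II-4,II-5,III-1,III-2,III-3]: 208 consistent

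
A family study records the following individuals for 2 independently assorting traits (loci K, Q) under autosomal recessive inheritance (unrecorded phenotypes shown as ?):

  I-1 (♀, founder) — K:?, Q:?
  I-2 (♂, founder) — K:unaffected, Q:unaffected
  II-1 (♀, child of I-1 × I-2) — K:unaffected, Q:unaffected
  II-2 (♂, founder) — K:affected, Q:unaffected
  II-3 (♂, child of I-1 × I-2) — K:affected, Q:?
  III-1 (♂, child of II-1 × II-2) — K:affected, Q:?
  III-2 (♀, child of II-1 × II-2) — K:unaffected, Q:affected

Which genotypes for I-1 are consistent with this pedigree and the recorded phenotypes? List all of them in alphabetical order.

K/I-1 ? ·: Kk|kk
K/I-2 un ·: Kk
K/II-1 un I-1×I-2: Kk
K/II-2 aff ·: kk
K/II-3 aff I-1×I-2: kk
K/III-1 aff II-1×II-2: kk
K/III-2 un II-1×II-2: Kk
⇒ K over [I-1,I-2,II-1,II-2,II-3,III-1,III-2]: 2 consistent
Q/I-1 ? ·: QQ|Qq|qq
Q/I-2 un ·: QQ|Qq
Q/II-1 un I-1×I-2: Qq
Q/II-2 un ·: Qq
Q/II-3 ? I-1×I-2: QQ|Qq|qq
Q/III-1 ? II-1×II-2: QQ|Qq|qq
Q/III-2 aff II-1×II-2: qq
⇒ Q over [I-1,I-2,II-1,II-2,II-3,III-1,III-2]: 30 consistent

I-1 ∈ {Kk QQ, Kk Qq, Kk qq, kk QQ, kk Qq, kk qq}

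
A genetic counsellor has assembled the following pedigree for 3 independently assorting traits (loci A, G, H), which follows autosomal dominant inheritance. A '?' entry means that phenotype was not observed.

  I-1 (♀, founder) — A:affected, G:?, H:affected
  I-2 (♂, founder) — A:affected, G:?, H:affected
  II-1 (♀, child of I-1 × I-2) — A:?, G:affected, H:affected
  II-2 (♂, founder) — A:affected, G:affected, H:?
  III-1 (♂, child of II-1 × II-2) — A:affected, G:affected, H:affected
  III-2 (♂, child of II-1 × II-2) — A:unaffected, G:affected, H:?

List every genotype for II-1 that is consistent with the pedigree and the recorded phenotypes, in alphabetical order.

A/I-1 aff ·: Aa|AA
A/I-2 aff ·: Aa|AA
A/II-1 ? I-1×I-2: aa|Aa
A/II-2 aff ·: Aa
A/III-1 aff II-1×II-2: Aa|AA
A/III-2 un II-1×II-2: aa
⇒ A over [I-1,I-2,II-1,II-2,III-1,III-2]: 7 consistent
G/I-1 ? ·: gg|Gg|GG
G/I-2 ? ·: gg|Gg|GG
G/II-1 aff I-1×I-2: Gg|GG
G/II-2 aff ·: Gg|GG
G/III-1 aff II-1×II-2: Gg|GG
G/III-2 aff II-1×II-2: Gg|GG
⇒ G over [I-1,I-2,II-1,II-2,III-1,III-2]: 76 consistent
H/I-1 aff ·: Hh|HH
H/I-2 aff ·: Hh|HH
H/II-1 aff I-1×I-2: Hh|HH
H/II-2 ? ·: hh|Hh|HH
H/III-1 aff II-1×II-2: Hh|HH
H/III-2 ? II-1×II-2: hh|Hh|HH
⇒ H over [I-1,I-2,II-1,II-2,III-1,III-2]: 60 consistent

II-1 ∈ {Aa GG HH, Aa GG Hh, Aa Gg HH, Aa Gg Hh, aa GG HH, aa GG Hh, aa Gg HH, aa Gg Hh}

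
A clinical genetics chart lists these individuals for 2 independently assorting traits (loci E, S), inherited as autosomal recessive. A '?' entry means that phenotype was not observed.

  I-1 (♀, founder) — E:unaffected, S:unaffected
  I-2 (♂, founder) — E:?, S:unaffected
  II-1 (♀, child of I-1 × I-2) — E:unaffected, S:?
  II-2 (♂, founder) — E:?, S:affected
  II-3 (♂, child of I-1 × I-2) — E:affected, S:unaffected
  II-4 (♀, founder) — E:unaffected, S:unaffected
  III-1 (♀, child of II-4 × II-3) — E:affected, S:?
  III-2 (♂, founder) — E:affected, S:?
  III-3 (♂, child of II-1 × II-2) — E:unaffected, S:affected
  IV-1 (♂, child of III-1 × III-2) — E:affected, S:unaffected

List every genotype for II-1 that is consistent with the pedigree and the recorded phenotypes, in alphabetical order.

E/I-1 un ·: Ee
E/I-2 ? ·: Ee|ee
E/II-1 un I-1×I-2: EE|Ee
E/II-2 ? ·: EE|Ee|ee
E/II-3 aff I-1×I-2: ee
E/II-4 un ·: Ee
E/III-1 aff II-4×II-3: ee
E/III-2 aff ·: ee
E/III-3 un II-1×II-2: EE|Ee
E/IV-1 aff III-1×III-2: ee
⇒ E over [I-1,I-2,II-1,II-2,II-3,II-4,III-1,III-2,III-3,IV-1]: 14 consistent
S/I-1 un ·: SS|Ss
S/I-2 un ·: SS|Ss
S/II-1 ? I-1×I-2: Ss|ss
S/II-2 aff ·: ss
S/II-3 un I-1×I-2: SS|Ss
S/II-4 un ·: SS|Ss
S/III-1 ? II-4×II-3: SS|Ss|ss
S/III-2 ? ·: SS|Ss|ss
S/III-3 aff II-1×II-2: ss
S/IV-1 un III-1×III-2: SS|Ss
⇒ S over [I-1,I-2,II-1,II-2,II-3,II-4,III-1,III-2,III-3,IV-1]: 132 consistent

II-1 ∈ {EE Ss, EE ss, Ee Ss, Ee ss}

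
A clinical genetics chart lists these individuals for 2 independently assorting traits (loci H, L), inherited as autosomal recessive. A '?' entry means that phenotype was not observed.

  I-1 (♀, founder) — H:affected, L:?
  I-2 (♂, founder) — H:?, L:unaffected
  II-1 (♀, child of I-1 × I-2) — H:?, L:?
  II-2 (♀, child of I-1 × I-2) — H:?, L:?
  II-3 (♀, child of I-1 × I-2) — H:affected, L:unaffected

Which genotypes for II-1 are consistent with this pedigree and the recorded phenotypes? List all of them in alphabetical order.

II-1 ∈ {Hh LL, Hh Ll, Hh ll, hh LL, hh Ll, hh ll}

H/I-1 aff ·: hh
H/I-2 ? ·: Hh|hh
H/II-1 ? I-1×I-2: Hh|hh
H/II-2 ? I-1×I-2: Hh|hh
H/II-3 aff I-1×I-2: hh
⇒ H over [I-1,I-2,II-1,II-2,II-3]: 5 consistent
L/I-1 ? ·: LL|Ll|ll
L/I-2 un ·: LL|Ll
L/II-1 ? I-1×I-2: LL|Ll|ll
L/II-2 ? I-1×I-2: LL|Ll|ll
L/II-3 un I-1×I-2: LL|Ll
⇒ L over [I-1,I-2,II-1,II-2,II-3]: 40 consistent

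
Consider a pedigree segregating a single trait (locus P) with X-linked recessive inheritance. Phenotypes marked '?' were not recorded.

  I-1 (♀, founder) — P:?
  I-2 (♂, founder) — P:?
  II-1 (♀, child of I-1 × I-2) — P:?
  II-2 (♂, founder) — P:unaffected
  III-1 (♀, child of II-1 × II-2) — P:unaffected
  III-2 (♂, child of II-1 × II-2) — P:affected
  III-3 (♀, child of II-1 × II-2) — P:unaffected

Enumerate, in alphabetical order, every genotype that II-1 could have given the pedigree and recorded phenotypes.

P/I-1 ? ·: X^PX^P|X^PX^p|X^pX^p
P/I-2 ? ·: X^PY|X^pY
P/II-1 ? I-1×I-2: X^PX^p|X^pX^p
P/II-2 un ·: X^PY
P/III-1 un II-1×II-2: X^PX^P|X^PX^p
P/III-2 aff II-1×II-2: X^pY
P/III-3 un II-1×II-2: X^PX^P|X^PX^p
⇒ P over [I-1,I-2,II-1,II-2,III-1,III-2,III-3]: 18 consistent

II-1 ∈ {X^PX^p, X^pX^p}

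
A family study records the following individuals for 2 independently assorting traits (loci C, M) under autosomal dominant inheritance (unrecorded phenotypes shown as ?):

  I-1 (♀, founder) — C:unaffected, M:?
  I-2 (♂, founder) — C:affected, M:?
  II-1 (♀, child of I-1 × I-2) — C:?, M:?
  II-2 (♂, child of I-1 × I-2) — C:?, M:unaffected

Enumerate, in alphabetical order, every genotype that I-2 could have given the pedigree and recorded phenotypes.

I-2 ∈ {CC Mm, CC mm, Cc Mm, Cc mm}

C/I-1 un ·: cc
C/I-2 aff ·: Cc|CC
C/II-1 ? I-1×I-2: cc|Cc
C/II-2 ? I-1×I-2: cc|Cc
⇒ C over [I-1,I-2,II-1,II-2]: 5 consistent
M/I-1 ? ·: mm|Mm
M/I-2 ? ·: mm|Mm
M/II-1 ? I-1×I-2: mm|Mm|MM
M/II-2 un I-1×I-2: mm
⇒ M over [I-1,I-2,II-1,II-2]: 8 consistent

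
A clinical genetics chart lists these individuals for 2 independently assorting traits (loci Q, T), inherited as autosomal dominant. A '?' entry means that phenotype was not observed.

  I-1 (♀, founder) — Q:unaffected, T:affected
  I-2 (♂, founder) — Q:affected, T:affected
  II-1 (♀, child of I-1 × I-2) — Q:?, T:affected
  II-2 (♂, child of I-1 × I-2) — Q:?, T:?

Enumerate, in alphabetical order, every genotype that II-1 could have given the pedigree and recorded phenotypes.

II-1 ∈ {Qq TT, Qq Tt, qq TT, qq Tt}

Q/I-1 un ·: qq
Q/I-2 aff ·: Qq|QQ
Q/II-1 ? I-1×I-2: qq|Qq
Q/II-2 ? I-1×I-2: qq|Qq
⇒ Q over [I-1,I-2,II-1,II-2]: 5 consistent
T/I-1 aff ·: Tt|TT
T/I-2 aff ·: Tt|TT
T/II-1 aff I-1×I-2: Tt|TT
T/II-2 ? I-1×I-2: tt|Tt|TT
⇒ T over [I-1,I-2,II-1,II-2]: 15 consistent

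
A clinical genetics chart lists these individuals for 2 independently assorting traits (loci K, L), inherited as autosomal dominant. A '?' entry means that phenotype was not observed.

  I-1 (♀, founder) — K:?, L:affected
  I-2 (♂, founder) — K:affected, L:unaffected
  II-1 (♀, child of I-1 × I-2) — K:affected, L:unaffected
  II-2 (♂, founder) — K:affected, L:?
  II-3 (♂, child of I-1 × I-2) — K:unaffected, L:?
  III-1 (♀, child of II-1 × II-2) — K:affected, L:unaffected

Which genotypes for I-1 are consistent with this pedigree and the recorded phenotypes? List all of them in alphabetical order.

I-1 ∈ {Kk Ll, kk Ll}

K/I-1 ? ·: kk|Kk
K/I-2 aff ·: Kk
K/II-1 aff I-1×I-2: Kk|KK
K/II-2 aff ·: Kk|KK
K/II-3 un I-1×I-2: kk
K/III-1 aff II-1×II-2: Kk|KK
⇒ K over [I-1,I-2,II-1,II-2,II-3,III-1]: 11 consistent
L/I-1 aff ·: Ll
L/I-2 un ·: ll
L/II-1 un I-1×I-2: ll
L/II-2 ? ·: ll|Ll
L/II-3 ? I-1×I-2: ll|Ll
L/III-1 un II-1×II-2: ll
⇒ L over [I-1,I-2,II-1,II-2,II-3,III-1]: 4 consistent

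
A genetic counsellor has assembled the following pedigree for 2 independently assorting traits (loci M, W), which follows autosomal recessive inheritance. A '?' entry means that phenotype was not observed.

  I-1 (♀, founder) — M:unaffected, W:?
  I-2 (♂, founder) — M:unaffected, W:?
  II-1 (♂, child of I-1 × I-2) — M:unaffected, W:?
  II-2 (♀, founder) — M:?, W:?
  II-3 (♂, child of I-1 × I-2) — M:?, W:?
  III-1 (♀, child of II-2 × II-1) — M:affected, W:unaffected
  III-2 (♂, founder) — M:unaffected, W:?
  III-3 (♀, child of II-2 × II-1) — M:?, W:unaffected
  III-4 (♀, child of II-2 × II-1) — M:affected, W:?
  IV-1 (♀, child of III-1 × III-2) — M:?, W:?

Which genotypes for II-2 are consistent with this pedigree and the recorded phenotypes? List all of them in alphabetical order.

M/I-1 un ·: MM|Mm
M/I-2 un ·: MM|Mm
M/II-1 un I-1×I-2: Mm
M/II-2 ? ·: Mm|mm
M/II-3 ? I-1×I-2: MM|Mm|mm
M/III-1 aff II-2×II-1: mm
M/III-2 un ·: MM|Mm
M/III-3 ? II-2×II-1: MM|Mm|mm
M/III-4 aff II-2×II-1: mm
M/IV-1 ? III-1×III-2: Mm|mm
⇒ M over [I-1,I-2,II-1,II-2,II-3,III-1,III-2,III-3,III-4,IV-1]: 105 consistent
W/I-1 ? ·: WW|Ww|ww
W/I-2 ? ·: WW|Ww|ww
W/II-1 ? I-1×I-2: WW|Ww|ww
W/II-2 ? ·: WW|Ww|ww
W/II-3 ? I-1×I-2: WW|Ww|ww
W/III-1 un II-2×II-1: WW|Ww
W/III-2 ? ·: WW|Ww|ww
W/III-3 un II-2×II-1: WW|Ww
W/III-4 ? II-2×II-1: WW|Ww|ww
W/IV-1 ? III-1×III-2: WW|Ww|ww
⇒ W over [I-1,I-2,II-1,II-2,II-3,III-1,III-2,III-3,III-4,IV-1]: 2220 consistent

II-2 ∈ {Mm WW, Mm Ww, Mm ww, mm WW, mm Ww, mm ww}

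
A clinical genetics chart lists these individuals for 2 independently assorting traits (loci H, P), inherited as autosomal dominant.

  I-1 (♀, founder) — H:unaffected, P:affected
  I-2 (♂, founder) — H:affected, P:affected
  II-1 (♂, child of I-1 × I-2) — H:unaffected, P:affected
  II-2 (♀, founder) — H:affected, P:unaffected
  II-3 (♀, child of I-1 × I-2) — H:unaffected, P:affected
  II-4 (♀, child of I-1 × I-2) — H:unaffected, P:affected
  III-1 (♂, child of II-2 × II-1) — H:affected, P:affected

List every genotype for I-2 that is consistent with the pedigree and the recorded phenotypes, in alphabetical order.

I-2 ∈ {Hh PP, Hh Pp}

H/I-1 un ·: hh
H/I-2 aff ·: Hh
H/II-1 un I-1×I-2: hh
H/II-2 aff ·: Hh|HH
H/II-3 un I-1×I-2: hh
H/II-4 un I-1×I-2: hh
H/III-1 aff II-2×II-1: Hh
⇒ H over [I-1,I-2,II-1,II-2,II-3,II-4,III-1]: 2 consistent
P/I-1 aff ·: Pp|PP
P/I-2 aff ·: Pp|PP
P/II-1 aff I-1×I-2: Pp|PP
P/II-2 un ·: pp
P/II-3 aff I-1×I-2: Pp|PP
P/II-4 aff I-1×I-2: Pp|PP
P/III-1 aff II-2×II-1: Pp
⇒ P over [I-1,I-2,II-1,II-2,II-3,II-4,III-1]: 25 consistent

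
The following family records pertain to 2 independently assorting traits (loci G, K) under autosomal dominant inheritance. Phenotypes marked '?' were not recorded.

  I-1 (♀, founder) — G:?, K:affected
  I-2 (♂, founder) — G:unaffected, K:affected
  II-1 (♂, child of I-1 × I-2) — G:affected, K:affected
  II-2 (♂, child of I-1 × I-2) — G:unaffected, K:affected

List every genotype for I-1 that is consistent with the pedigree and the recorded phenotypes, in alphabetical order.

I-1 ∈ {Gg KK, Gg Kk}

G/I-1 ? ·: Gg
G/I-2 un ·: gg
G/II-1 aff I-1×I-2: Gg
G/II-2 un I-1×I-2: gg
⇒ G over [I-1,I-2,II-1,II-2]: 1 consistent
K/I-1 aff ·: Kk|KK
K/I-2 aff ·: Kk|KK
K/II-1 aff I-1×I-2: Kk|KK
K/II-2 aff I-1×I-2: Kk|KK
⇒ K over [I-1,I-2,II-1,II-2]: 13 consistent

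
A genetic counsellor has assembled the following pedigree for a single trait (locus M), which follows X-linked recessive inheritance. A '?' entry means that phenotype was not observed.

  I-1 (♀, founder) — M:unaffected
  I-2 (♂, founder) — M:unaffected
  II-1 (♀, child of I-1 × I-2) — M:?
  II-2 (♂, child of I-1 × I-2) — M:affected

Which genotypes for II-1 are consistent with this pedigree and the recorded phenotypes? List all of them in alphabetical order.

M/I-1 un ·: X^MX^m
M/I-2 un ·: X^MY
M/II-1 ? I-1×I-2: X^MX^M|X^MX^m
M/II-2 aff I-1×I-2: X^mY
⇒ M over [I-1,I-2,II-1,II-2]: 2 consistent

II-1 ∈ {X^MX^M, X^MX^m}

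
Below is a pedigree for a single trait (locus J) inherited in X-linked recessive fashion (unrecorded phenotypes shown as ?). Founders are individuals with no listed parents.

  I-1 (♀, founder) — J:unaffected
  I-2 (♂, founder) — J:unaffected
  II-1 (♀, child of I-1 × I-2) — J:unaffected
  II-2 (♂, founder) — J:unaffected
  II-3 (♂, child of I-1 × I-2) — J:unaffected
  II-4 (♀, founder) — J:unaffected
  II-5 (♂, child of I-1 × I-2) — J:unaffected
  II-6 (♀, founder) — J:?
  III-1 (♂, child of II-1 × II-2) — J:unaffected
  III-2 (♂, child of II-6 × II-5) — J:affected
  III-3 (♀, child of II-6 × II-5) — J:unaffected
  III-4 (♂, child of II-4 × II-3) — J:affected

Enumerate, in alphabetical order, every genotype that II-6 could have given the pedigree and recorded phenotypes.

II-6 ∈ {X^JX^j, X^jX^j}

J/I-1 un ·: X^JX^J|X^JX^j
J/I-2 un ·: X^JY
J/II-1 un I-1×I-2: X^JX^J|X^JX^j
J/II-2 un ·: X^JY
J/II-3 un I-1×I-2: X^JY
J/II-4 un ·: X^JX^j
J/II-5 un I-1×I-2: X^JY
J/II-6 ? ·: X^JX^j|X^jX^j
J/III-1 un II-1×II-2: X^JY
J/III-2 aff II-6×II-5: X^jY
J/III-3 un II-6×II-5: X^JX^J|X^JX^j
J/III-4 aff II-4×II-3: X^jY
⇒ J over [I-1,I-2,II-1,II-2,II-3,II-4,II-5,II-6,III-1,III-2,III-3,III-4]: 9 consistent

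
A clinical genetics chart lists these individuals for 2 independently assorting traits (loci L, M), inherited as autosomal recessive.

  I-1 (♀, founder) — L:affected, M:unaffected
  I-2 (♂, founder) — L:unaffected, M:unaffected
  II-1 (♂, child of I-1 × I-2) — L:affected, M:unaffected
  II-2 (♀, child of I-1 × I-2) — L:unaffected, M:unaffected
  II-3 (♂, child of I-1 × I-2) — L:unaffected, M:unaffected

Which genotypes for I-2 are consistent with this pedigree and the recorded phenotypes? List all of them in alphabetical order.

L/I-1 aff ·: ll
L/I-2 un ·: Ll
L/II-1 aff I-1×I-2: ll
L/II-2 un I-1×I-2: Ll
L/II-3 un I-1×I-2: Ll
⇒ L over [I-1,I-2,II-1,II-2,II-3]: 1 consistent
M/I-1 un ·: MM|Mm
M/I-2 un ·: MM|Mm
M/II-1 un I-1×I-2: MM|Mm
M/II-2 un I-1×I-2: MM|Mm
M/II-3 un I-1×I-2: MM|Mm
⇒ M over [I-1,I-2,II-1,II-2,II-3]: 25 consistent

I-2 ∈ {Ll MM, Ll Mm}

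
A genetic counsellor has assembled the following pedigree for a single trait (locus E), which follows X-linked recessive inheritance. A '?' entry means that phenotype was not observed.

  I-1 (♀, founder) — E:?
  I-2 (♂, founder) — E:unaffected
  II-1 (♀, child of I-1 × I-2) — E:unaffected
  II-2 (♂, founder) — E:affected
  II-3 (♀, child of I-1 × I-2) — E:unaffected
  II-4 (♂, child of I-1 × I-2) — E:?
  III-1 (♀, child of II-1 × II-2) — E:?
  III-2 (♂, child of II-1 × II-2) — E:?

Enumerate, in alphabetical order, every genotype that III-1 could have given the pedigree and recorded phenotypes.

III-1 ∈ {X^EX^e, X^eX^e}

E/I-1 ? ·: X^EX^E|X^EX^e|X^eX^e
E/I-2 un ·: X^EY
E/II-1 un I-1×I-2: X^EX^E|X^EX^e
E/II-2 aff ·: X^eY
E/II-3 un I-1×I-2: X^EX^E|X^EX^e
E/II-4 ? I-1×I-2: X^EY|X^eY
E/III-1 ? II-1×II-2: X^EX^e|X^eX^e
E/III-2 ? II-1×II-2: X^EY|X^eY
⇒ E over [I-1,I-2,II-1,II-2,II-3,II-4,III-1,III-2]: 25 consistent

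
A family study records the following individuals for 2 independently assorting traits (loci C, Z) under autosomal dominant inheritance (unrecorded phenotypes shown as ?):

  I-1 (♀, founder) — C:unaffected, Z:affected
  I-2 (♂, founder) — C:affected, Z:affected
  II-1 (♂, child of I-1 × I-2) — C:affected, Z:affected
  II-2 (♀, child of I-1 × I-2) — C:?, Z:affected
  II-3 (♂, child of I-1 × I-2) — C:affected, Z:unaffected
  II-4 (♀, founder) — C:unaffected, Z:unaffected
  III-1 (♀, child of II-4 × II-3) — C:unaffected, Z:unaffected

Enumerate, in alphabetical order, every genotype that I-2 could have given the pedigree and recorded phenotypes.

C/I-1 un ·: cc
C/I-2 aff ·: Cc|CC
C/II-1 aff I-1×I-2: Cc
C/II-2 ? I-1×I-2: cc|Cc
C/II-3 aff I-1×I-2: Cc
C/II-4 un ·: cc
C/III-1 un II-4×II-3: cc
⇒ C over [I-1,I-2,II-1,II-2,II-3,II-4,III-1]: 3 consistent
Z/I-1 aff ·: Zz
Z/I-2 aff ·: Zz
Z/II-1 aff I-1×I-2: Zz|ZZ
Z/II-2 aff I-1×I-2: Zz|ZZ
Z/II-3 un I-1×I-2: zz
Z/II-4 un ·: zz
Z/III-1 un II-4×II-3: zz
⇒ Z over [I-1,I-2,II-1,II-2,II-3,II-4,III-1]: 4 consistent

I-2 ∈ {CC Zz, Cc Zz}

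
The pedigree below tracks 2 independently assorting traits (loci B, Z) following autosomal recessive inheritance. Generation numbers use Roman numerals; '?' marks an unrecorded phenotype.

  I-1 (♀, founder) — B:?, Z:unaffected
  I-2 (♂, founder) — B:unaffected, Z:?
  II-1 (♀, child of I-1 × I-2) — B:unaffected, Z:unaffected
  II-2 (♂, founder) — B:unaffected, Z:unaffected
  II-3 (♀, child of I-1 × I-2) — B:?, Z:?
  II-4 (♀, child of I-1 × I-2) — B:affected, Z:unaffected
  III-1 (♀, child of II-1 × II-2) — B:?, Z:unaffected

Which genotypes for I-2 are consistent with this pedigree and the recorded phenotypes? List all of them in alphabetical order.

I-2 ∈ {Bb ZZ, Bb Zz, Bb zz}

B/I-1 ? ·: Bb|bb
B/I-2 un ·: Bb
B/II-1 un I-1×I-2: BB|Bb
B/II-2 un ·: BB|Bb
B/II-3 ? I-1×I-2: BB|Bb|bb
B/II-4 aff I-1×I-2: bb
B/III-1 ? II-1×II-2: BB|Bb|bb
⇒ B over [I-1,I-2,II-1,II-2,II-3,II-4,III-1]: 34 consistent
Z/I-1 un ·: ZZ|Zz
Z/I-2 ? ·: ZZ|Zz|zz
Z/II-1 un I-1×I-2: ZZ|Zz
Z/II-2 un ·: ZZ|Zz
Z/II-3 ? I-1×I-2: ZZ|Zz|zz
Z/II-4 un I-1×I-2: ZZ|Zz
Z/III-1 un II-1×II-2: ZZ|Zz
⇒ Z over [I-1,I-2,II-1,II-2,II-3,II-4,III-1]: 113 consistent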